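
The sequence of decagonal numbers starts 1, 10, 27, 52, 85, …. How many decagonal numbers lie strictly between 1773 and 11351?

The n-th decagonal number is n(4n−3).
Smallest index with value > 1773: n = 22 (giving 1870).
Largest index with value < 11351: n = 53 (giving 11077).
Indices 22 through 53: 32 terms.

32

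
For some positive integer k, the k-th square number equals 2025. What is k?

45

We need n² = 2025, so n = √2025 = 45.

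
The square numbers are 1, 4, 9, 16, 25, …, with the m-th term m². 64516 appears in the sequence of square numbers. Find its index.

We need n² = 64516, so n = √64516 = 254.

254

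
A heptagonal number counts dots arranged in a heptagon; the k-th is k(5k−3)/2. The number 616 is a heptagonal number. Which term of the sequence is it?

16

Set n(5n−3)/2 = 616, giving 5n² − 3n − 1232 = 0.
The discriminant is 9 + 40·616 = 24649, and √24649 = 157.
So n = (3 + 157) / 10 = 160/10 = 16.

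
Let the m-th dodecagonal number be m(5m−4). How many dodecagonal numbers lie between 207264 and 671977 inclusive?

164

The n-th dodecagonal number is n(5n−4).
Smallest index with value ≥ 207264: n = 204 (giving 207264).
Largest index with value ≤ 671977: n = 367 (giving 671977).
Indices 204 through 367: 164 terms.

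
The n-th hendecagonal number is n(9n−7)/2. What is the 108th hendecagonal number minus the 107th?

Consecutive hendecagonal numbers differ by 9n − 8: here 9·108 − 8 = 964.

964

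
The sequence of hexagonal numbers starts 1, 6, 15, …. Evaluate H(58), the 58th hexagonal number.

6670

The 58th hexagonal number is n(2n−1) with n = 58.
58·(2·58 − 1) = 58·115 = 6670.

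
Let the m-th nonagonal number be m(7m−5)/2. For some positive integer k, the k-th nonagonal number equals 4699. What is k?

Set n(7n−5)/2 = 4699, giving 7n² − 5n − 9398 = 0.
The discriminant is 25 + 56·4699 = 263169, and √263169 = 513.
So n = (5 + 513) / 14 = 518/14 = 37.
Check: 37·(7·37 − 5)/2 = 4699. ✓

37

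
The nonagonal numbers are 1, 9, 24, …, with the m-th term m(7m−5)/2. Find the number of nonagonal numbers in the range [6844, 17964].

The n-th nonagonal number is n(7n−5)/2.
Smallest index with value ≥ 6844: n = 45 (giving 6975).
Largest index with value ≤ 17964: n = 72 (giving 17964).
Indices 45 through 72: 28 terms.

28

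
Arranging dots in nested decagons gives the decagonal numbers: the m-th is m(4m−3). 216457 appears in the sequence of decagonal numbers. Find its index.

Set n(4n−3) = 216457, giving 4n² − 3n − 216457 = 0.
So n = (3 + 1861) / 8 = 1864/8 = 233.

233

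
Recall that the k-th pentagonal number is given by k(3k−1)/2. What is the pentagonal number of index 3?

12

The 3rd pentagonal number is n(3n−1)/2 with n = 3.
3·(3·3 − 1)/2 = 3·8/2 = 3·4 = 12.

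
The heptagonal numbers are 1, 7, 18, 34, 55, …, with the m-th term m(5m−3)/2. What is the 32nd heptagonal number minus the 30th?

307

32·(5·32 − 3)/2 = 2512 and 30·(5·30 − 3)/2 = 2205.
Difference: 2512 − 2205 = 307.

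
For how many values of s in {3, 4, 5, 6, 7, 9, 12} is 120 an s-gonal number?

2

s = 3: P(3, 15) = 120. ✓
s = 4: P(4, 10) = 100 and P(4, 11) = 121; 120 is not s-gonal.
s = 5: P(5, 9) = 117 and P(5, 10) = 145; 120 is not s-gonal.
s = 6: P(6, 8) = 120. ✓
s = 7: P(7, 7) = 112 and P(7, 8) = 148; 120 is not s-gonal.
s = 9: P(9, 6) = 111 and P(9, 7) = 154; 120 is not s-gonal.
s = 12: P(12, 5) = 105 and P(12, 6) = 156; 120 is not s-gonal.
Hits: s ∈ {3, 6} → 2.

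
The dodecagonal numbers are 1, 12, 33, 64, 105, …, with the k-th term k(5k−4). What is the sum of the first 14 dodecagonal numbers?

4655

Σ i(5i−4) = 5Σi² − 4Σi over i = 1..14.
Σi = 105 and Σi² = 1015.
5·1015 − 4·105 = 4655.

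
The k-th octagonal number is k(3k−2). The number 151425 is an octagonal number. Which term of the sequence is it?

225

Set n(3n−2) = 151425, giving 3n² − 2n − 151425 = 0.
The discriminant is 4 + 12·151425 = 1817104, and √1817104 = 1348.
So n = (2 + 1348) / 6 = 1350/6 = 225.
Check: 225·(3·225 − 2) = 151425. ✓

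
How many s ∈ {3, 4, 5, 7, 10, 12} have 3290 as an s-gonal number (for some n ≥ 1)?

1

s = 3: P(3, 80) = 3240 and P(3, 81) = 3321; 3290 is not s-gonal.
s = 4: P(4, 57) = 3249 and P(4, 58) = 3364; 3290 is not s-gonal.
s = 5: P(5, 47) = 3290. ✓
s = 7: P(7, 36) = 3186 and P(7, 37) = 3367; 3290 is not s-gonal.
s = 10: P(10, 29) = 3277 and P(10, 30) = 3510; 3290 is not s-gonal.
s = 12: P(12, 26) = 3276 and P(12, 27) = 3537; 3290 is not s-gonal.
Hits: s ∈ {5} → 1.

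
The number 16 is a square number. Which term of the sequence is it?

We need n² = 16, so n = √16 = 4.
Check: 4² = 16. ✓

4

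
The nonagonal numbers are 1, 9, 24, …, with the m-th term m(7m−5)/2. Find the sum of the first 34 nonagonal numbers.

Σ i(7i−5)/2 = (7Σi² − 5Σi) / 2 over i = 1..34.
Σi = 595 and Σi² = 13685.
(7·13685 − 5·595) / 2 = 92820/2 = 46410.

46410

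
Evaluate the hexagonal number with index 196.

76636

The 196th hexagonal number is n(2n−1) with n = 196.
196·(2·196 − 1) = 196·391 = 76636.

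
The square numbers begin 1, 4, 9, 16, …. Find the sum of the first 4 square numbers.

30

Σ_{i=1}^{4} i² = 4·5·9/6 = 30.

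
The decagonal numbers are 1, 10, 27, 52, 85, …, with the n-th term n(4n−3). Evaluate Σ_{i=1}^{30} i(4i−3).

36425

Σ i(4i−3) = 4Σi² − 3Σi over i = 1..30.
Σi = 465 and Σi² = 9455.
4·9455 − 3·465 = 36425.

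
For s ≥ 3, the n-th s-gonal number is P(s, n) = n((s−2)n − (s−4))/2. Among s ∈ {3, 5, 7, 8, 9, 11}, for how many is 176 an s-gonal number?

s = 3: P(3, 18) = 171 and P(3, 19) = 190; 176 is not s-gonal.
s = 5: P(5, 11) = 176. ✓
s = 7: P(7, 8) = 148 and P(7, 9) = 189; 176 is not s-gonal.
s = 8: P(8, 8) = 176. ✓
s = 9: P(9, 7) = 154 and P(9, 8) = 204; 176 is not s-gonal.
s = 11: P(11, 6) = 141 and P(11, 7) = 196; 176 is not s-gonal.
Hits: s ∈ {5, 8} → 2.

2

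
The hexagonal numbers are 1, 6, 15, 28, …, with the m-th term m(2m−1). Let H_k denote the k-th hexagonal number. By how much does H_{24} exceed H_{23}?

93

Consecutive hexagonal numbers differ by 4n − 3: here 4·24 − 3 = 93.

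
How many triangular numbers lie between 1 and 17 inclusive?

The n-th triangular number is n(n+1)/2.
Smallest index with value ≥ 1: n = 1 (giving 1).
Largest index with value ≤ 17: n = 5 (giving 15).
Indices 1 through 5: 5 terms.

5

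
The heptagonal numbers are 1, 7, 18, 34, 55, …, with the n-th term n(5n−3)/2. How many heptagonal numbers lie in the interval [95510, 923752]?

413

The n-th heptagonal number is n(5n−3)/2.
Smallest index with value ≥ 95510: n = 196 (giving 95746).
Largest index with value ≤ 923752: n = 608 (giving 923248).
Indices 196 through 608: 413 terms.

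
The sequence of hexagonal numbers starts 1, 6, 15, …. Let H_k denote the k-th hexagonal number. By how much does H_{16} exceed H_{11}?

16·(2·16 − 1) = 496 and 11·(2·11 − 1) = 231.
Difference: 496 − 231 = 265.

265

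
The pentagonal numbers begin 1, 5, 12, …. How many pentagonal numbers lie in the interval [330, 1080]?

The n-th pentagonal number is n(3n−1)/2.
Smallest index with value ≥ 330: n = 15 (giving 330).
Largest index with value ≤ 1080: n = 27 (giving 1080).
Indices 15 through 27: 13 terms.

13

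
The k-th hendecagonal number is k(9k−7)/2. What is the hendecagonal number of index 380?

The 380th hendecagonal number is n(9n−7)/2 with n = 380.
380·(9·380 − 7)/2 = 380·3413/2 = 648470.

648470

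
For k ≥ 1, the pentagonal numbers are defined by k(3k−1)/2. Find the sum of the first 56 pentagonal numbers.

89376

Σ i(3i−1)/2 = (3Σi² − Σi) / 2 over i = 1..56.
Σi = 1596 and Σi² = 60116.
(3·60116 − 1·1596) / 2 = 178752/2 = 89376.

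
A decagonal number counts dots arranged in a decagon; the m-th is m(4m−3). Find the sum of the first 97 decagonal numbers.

Σ i(4i−3) = 4Σi² − 3Σi over i = 1..97.
Σi = 4753 and Σi² = 308945.
4·308945 − 3·4753 = 1221521.

1221521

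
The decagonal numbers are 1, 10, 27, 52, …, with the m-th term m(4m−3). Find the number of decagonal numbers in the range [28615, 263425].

The n-th decagonal number is n(4n−3).
Smallest index with value ≥ 28615: n = 85 (giving 28645).
Largest index with value ≤ 263425: n = 257 (giving 263425).
Indices 85 through 257: 173 terms.

173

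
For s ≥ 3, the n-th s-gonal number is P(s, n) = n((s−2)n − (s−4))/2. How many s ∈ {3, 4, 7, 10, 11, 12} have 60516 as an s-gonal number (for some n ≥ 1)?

1

s = 3: P(3, 347) = 60378 and P(3, 348) = 60726; 60516 is not s-gonal.
s = 4: P(4, 246) = 60516. ✓
s = 7: P(7, 155) = 59830 and P(7, 156) = 60606; 60516 is not s-gonal.
s = 10: P(10, 123) = 60147 and P(10, 124) = 61132; 60516 is not s-gonal.
s = 11: P(11, 116) = 60146 and P(11, 117) = 61191; 60516 is not s-gonal.
s = 12: P(12, 110) = 60060 and P(12, 111) = 61161; 60516 is not s-gonal.
Hits: s ∈ {4} → 1.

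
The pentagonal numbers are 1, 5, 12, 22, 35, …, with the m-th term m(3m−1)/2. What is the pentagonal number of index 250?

93625

The 250th pentagonal number is n(3n−1)/2 with n = 250.
250·(3·250 − 1)/2 = 250·749/2 = 93625.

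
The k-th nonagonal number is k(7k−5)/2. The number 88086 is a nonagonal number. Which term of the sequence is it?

Set n(7n−5)/2 = 88086, giving 7n² − 5n − 176172 = 0.
So n = (5 + 2221) / 14 = 2226/14 = 159.

159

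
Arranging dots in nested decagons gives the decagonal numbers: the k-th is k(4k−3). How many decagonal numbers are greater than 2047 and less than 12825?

The n-th decagonal number is n(4n−3).
Smallest index with value > 2047: n = 24 (giving 2232).
Largest index with value < 12825: n = 56 (giving 12376).
Indices 24 through 56: 33 terms.

33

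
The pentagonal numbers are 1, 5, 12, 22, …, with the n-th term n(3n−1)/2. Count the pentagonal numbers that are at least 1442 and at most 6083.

32

The n-th pentagonal number is n(3n−1)/2.
Smallest index with value ≥ 1442: n = 32 (giving 1520).
Largest index with value ≤ 6083: n = 63 (giving 5922).
Indices 32 through 63: 32 terms.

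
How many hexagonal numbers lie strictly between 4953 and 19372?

The n-th hexagonal number is n(2n−1).
Smallest index with value > 4953: n = 51 (giving 5151).
Largest index with value < 19372: n = 98 (giving 19110).
Indices 51 through 98: 48 terms.

48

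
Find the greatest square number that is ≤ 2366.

2304

Solve n² ≤ 2366 for integer n.
n = 48 gives 2304 ≤ 2366, while n = 49 gives 2401 > 2366; so the answer is 2304.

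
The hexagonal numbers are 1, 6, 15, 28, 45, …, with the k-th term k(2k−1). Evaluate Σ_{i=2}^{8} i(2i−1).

371

Σ i(2i−1) = 2Σi² − Σi over i = 2..8.
Σi = 36 − 1 = 35 and Σi² = 204 − 1 = 203.
2·203 − 1·35 = 371.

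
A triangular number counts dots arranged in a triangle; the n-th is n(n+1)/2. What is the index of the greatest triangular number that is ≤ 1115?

46

Solve n(n+1)/2 ≤ 1115 for integer n.
n = 46 gives 1081 ≤ 1115, while n = 47 gives 1128 > 1115; so the answer is index 46.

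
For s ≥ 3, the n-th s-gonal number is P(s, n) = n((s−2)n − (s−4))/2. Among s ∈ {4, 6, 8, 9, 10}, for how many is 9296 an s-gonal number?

s = 4: P(4, 96) = 9216 and P(4, 97) = 9409; 9296 is not s-gonal.
s = 6: P(6, 68) = 9180 and P(6, 69) = 9453; 9296 is not s-gonal.
s = 8: P(8, 56) = 9296. ✓
s = 9: P(9, 51) = 8976 and P(9, 52) = 9334; 9296 is not s-gonal.
s = 10: P(10, 48) = 9072 and P(10, 49) = 9457; 9296 is not s-gonal.
Hits: s ∈ {8} → 1.

1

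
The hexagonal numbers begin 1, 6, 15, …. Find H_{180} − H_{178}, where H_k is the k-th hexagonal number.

1430

180·(2·180 − 1) = 64620 and 178·(2·178 − 1) = 63190.
Difference: 64620 − 63190 = 1430.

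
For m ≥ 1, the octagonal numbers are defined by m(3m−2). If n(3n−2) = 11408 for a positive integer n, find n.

62

Set n(3n−2) = 11408, giving 3n² − 2n − 11408 = 0.
So n = (2 + 370) / 6 = 372/6 = 62.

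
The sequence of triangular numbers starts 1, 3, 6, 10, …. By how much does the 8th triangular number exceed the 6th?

15

8·9/2 = 36 and 6·7/2 = 21.
Difference: 36 − 21 = 15.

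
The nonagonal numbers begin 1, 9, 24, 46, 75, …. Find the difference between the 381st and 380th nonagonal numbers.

2661

Consecutive nonagonal numbers differ by 7n − 6: here 7·381 − 6 = 2661.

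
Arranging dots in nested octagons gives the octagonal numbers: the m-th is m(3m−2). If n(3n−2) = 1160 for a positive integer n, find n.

20

Set n(3n−2) = 1160, giving 3n² − 2n − 1160 = 0.
The discriminant is 4 + 12·1160 = 13924, and √13924 = 118.
So n = (2 + 118) / 6 = 120/6 = 20.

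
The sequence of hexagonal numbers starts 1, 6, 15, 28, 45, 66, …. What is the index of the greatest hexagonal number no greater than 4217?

46

Solve n(2n−1) ≤ 4217 for integer n.
n = 46 gives 4186 ≤ 4217, while n = 47 gives 4371 > 4217; so the answer is index 46.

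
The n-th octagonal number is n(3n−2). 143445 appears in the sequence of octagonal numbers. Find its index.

Set n(3n−2) = 143445, giving 3n² − 2n − 143445 = 0.
The discriminant is 4 + 12·143445 = 1721344, and √1721344 = 1312.
So n = (2 + 1312) / 6 = 1314/6 = 219.

219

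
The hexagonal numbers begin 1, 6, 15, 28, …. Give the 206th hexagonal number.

206·(2·206 − 1) = 206·411 = 84666.

84666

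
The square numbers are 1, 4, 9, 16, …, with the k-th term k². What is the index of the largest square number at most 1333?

36

Solve n² ≤ 1333 for integer n.
n = 36 gives 1296 ≤ 1333, while n = 37 gives 1369 > 1333; so the answer is index 36.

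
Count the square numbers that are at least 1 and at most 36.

6

The n-th square number is n².
Smallest index with value ≥ 1: n = 1 (giving 1).
Largest index with value ≤ 36: n = 6 (giving 36).
Indices 1 through 6: 6 terms.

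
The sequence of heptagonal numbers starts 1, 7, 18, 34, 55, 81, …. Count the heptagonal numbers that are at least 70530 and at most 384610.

The n-th heptagonal number is n(5n−3)/2.
Smallest index with value ≥ 70530: n = 169 (giving 71149).
Largest index with value ≤ 384610: n = 392 (giving 383572).
Indices 169 through 392: 224 terms.

224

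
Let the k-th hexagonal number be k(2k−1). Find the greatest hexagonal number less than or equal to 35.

28

Solve n(2n−1) ≤ 35 for integer n.
n = 4 gives 28 ≤ 35, while n = 5 gives 45 > 35; so the answer is 28.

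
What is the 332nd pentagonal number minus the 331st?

Consecutive pentagonal numbers differ by 3n − 2: here 3·332 − 2 = 994.

994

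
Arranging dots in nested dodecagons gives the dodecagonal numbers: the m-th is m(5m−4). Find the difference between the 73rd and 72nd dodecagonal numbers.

Consecutive dodecagonal numbers differ by 10n − 9: here 10·73 − 9 = 721.

721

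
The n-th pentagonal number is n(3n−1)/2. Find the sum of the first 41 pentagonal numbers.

35301

Σ i(3i−1)/2 = (3Σi² − Σi) / 2 over i = 1..41.
Σi = 861 and Σi² = 23821.
(3·23821 − 1·861) / 2 = 70602/2 = 35301.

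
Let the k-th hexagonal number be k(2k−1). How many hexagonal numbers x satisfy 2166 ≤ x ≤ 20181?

67

The n-th hexagonal number is n(2n−1).
Smallest index with value ≥ 2166: n = 34 (giving 2278).
Largest index with value ≤ 20181: n = 100 (giving 19900).
Indices 34 through 100: 67 terms.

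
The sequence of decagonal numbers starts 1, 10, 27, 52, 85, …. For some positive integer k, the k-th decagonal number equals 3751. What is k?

31

Set n(4n−3) = 3751, giving 4n² − 3n − 3751 = 0.
So n = (3 + 245) / 8 = 248/8 = 31.
Check: 31·(4·31 − 3) = 3751. ✓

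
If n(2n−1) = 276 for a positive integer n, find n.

Set n(2n−1) = 276, giving 2n² − n − 276 = 0.
The discriminant is 1 + 8·276 = 2209, and √2209 = 47.
So n = (1 + 47) / 4 = 48/4 = 12.

12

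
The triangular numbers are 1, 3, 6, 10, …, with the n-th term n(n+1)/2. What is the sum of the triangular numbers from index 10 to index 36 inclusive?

8271

Σ i(i+1)/2 = (Σi² + Σi) / 2 over i = 10..36.
Σi = 666 − 45 = 621 and Σi² = 16206 − 285 = 15921.
(1·15921 + 1·621) / 2 = 16542/2 = 8271.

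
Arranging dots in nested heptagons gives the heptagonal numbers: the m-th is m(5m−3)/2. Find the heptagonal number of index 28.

1918

The 28th heptagonal number is n(5n−3)/2 with n = 28.
28·(5·28 − 3)/2 = 28·137/2 = 1918.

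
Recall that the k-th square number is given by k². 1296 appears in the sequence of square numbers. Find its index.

We need n² = 1296, so n = √1296 = 36.

36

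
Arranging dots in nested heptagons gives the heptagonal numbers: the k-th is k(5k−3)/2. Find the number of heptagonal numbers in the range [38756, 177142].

The n-th heptagonal number is n(5n−3)/2.
Smallest index with value ≥ 38756: n = 125 (giving 38875).
Largest index with value ≤ 177142: n = 266 (giving 176491).
Indices 125 through 266: 142 terms.

142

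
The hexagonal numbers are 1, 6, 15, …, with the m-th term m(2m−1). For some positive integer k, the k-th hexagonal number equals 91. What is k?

7

Set n(2n−1) = 91, giving 2n² − n − 91 = 0.
The discriminant is 1 + 8·91 = 729, and √729 = 27.
So n = (1 + 27) / 4 = 28/4 = 7.
Check: 7·(2·7 − 1) = 91. ✓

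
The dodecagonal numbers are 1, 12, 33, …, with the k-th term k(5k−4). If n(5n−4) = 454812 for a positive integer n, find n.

302

Set n(5n−4) = 454812, giving 5n² − 4n − 454812 = 0.
The discriminant is 16 + 20·454812 = 9096256, and √9096256 = 3016.
So n = (4 + 3016) / 10 = 3020/10 = 302.
Check: 302·(5·302 − 4) = 454812. ✓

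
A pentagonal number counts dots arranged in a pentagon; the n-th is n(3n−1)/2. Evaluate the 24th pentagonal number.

The 24th pentagonal number is n(3n−1)/2 with n = 24.
24·(3·24 − 1)/2 = 24·71/2 = 852.

852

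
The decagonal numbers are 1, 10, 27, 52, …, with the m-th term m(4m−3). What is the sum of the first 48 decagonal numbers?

148568

Σ i(4i−3) = 4Σi² − 3Σi over i = 1..48.
Σi = 1176 and Σi² = 38024.
4·38024 − 3·1176 = 148568.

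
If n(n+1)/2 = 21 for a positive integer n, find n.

6

Set n(n+1)/2 = 21, giving n² + n − 42 = 0.
So n = (-1 + 13) / 2 = 12/2 = 6.
Check: 6·7/2 = 21. ✓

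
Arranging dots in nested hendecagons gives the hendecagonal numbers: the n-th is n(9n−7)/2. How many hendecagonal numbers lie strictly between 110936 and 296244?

99

The n-th hendecagonal number is n(9n−7)/2.
Smallest index with value > 110936: n = 158 (giving 111785).
Largest index with value < 296244: n = 256 (giving 294016).
Indices 158 through 256: 99 terms.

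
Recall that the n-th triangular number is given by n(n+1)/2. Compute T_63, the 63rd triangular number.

2016

The 63rd triangular number is n(n+1)/2 with n = 63.
63·64/2 = 4032/2 = 2016.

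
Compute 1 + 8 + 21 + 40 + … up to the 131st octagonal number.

Σ i(3i−2) = 3Σi² − 2Σi over i = 1..131.
Σi = 8646 and Σi² = 757966.
3·757966 − 2·8646 = 2256606.

2256606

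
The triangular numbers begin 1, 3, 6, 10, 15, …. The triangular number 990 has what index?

Set n(n+1)/2 = 990, giving n² + n − 1980 = 0.
The discriminant is 1 + 8·990 = 7921, and √7921 = 89.
So n = (-1 + 89) / 2 = 88/2 = 44.
Check: 44·45/2 = 990. ✓

44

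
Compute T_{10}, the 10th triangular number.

55

10·11/2 = 110/2 = 55.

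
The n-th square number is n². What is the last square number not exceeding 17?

Solve n² ≤ 17 for integer n.
n = 4 gives 16 ≤ 17, while n = 5 gives 25 > 17; so the answer is 16.

16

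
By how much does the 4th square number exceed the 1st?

4² = 16 and 1² = 1.
Difference: 16 − 1 = 15.

15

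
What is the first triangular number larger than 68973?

69006

Solve n(n+1)/2 > 68973 for integer n.
The largest n with value ≤ 68973 is 370 (since 68635 ≤ 68973 < 69006), so the first above is n = 371, value 69006.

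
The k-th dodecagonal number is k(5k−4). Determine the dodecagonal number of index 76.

The 76th dodecagonal number is n(5n−4) with n = 76.
76·(5·76 − 4) = 76·376 = 28576.

28576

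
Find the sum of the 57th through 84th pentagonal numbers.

210504

Σ i(3i−1)/2 = (3Σi² − Σi) / 2 over i = 57..84.
Σi = 3570 − 1596 = 1974 and Σi² = 201110 − 60116 = 140994.
(3·140994 − 1·1974) / 2 = 421008/2 = 210504.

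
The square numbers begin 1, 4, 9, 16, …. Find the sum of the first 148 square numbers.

Σ_{i=1}^{148} i² = 148·149·297/6 = 1091574.

1091574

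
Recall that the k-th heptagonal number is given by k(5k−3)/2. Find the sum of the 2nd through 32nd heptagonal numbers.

Σ i(5i−3)/2 = (5Σi² − 3Σi) / 2 over i = 2..32.
Σi = 528 − 1 = 527 and Σi² = 11440 − 1 = 11439.
(5·11439 − 3·527) / 2 = 55614/2 = 27807.

27807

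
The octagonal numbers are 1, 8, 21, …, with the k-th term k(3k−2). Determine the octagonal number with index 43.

The 43rd octagonal number is n(3n−2) with n = 43.
43·(3·43 − 2) = 43·127 = 5461.

5461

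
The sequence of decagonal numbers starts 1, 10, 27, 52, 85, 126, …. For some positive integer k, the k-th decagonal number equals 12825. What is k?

57

Set n(4n−3) = 12825, giving 4n² − 3n − 12825 = 0.
The discriminant is 9 + 16·12825 = 205209, and √205209 = 453.
So n = (3 + 453) / 8 = 456/8 = 57.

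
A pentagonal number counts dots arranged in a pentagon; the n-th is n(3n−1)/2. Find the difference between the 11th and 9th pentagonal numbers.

59

11·(3·11 − 1)/2 = 176 and 9·(3·9 − 1)/2 = 117.
Difference: 176 − 117 = 59.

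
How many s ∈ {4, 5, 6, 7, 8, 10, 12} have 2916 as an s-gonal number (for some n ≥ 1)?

s = 4: P(4, 54) = 2916. ✓
s = 5: P(5, 44) = 2882 and P(5, 45) = 3015; 2916 is not s-gonal.
s = 6: P(6, 38) = 2850 and P(6, 39) = 3003; 2916 is not s-gonal.
s = 7: P(7, 34) = 2839 and P(7, 35) = 3010; 2916 is not s-gonal.
s = 8: P(8, 31) = 2821 and P(8, 32) = 3008; 2916 is not s-gonal.
s = 10: P(10, 27) = 2835 and P(10, 28) = 3052; 2916 is not s-gonal.
s = 12: P(12, 24) = 2784 and P(12, 25) = 3025; 2916 is not s-gonal.
Hits: s ∈ {4} → 1.

1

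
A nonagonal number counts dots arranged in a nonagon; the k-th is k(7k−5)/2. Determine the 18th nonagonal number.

18·(7·18 − 5)/2 = 18·121/2 = 1089.

1089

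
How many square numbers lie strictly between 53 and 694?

19

The n-th square number is n².
Smallest index with value > 53: n = 8 (giving 64).
Largest index with value < 694: n = 26 (giving 676).
Indices 8 through 26: 19 terms.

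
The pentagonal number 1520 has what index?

Set n(3n−1)/2 = 1520, giving 3n² − n − 3040 = 0.
So n = (1 + 191) / 6 = 192/6 = 32.
Check: 32·(3·32 − 1)/2 = 1520. ✓

32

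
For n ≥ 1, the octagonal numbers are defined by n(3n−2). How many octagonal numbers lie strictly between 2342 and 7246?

The n-th octagonal number is n(3n−2).
Smallest index with value > 2342: n = 29 (giving 2465).
Largest index with value < 7246: n = 49 (giving 7105).
Indices 29 through 49: 21 terms.

21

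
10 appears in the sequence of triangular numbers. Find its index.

4

Set n(n+1)/2 = 10, giving n² + n − 20 = 0.
The discriminant is 1 + 8·10 = 81, and √81 = 9.
So n = (-1 + 9) / 2 = 8/2 = 4.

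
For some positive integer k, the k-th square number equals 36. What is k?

We need n² = 36, so n = √36 = 6.

6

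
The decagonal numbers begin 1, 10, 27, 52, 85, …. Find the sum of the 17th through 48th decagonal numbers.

142992

Σ i(4i−3) = 4Σi² − 3Σi over i = 17..48.
Σi = 1176 − 136 = 1040 and Σi² = 38024 − 1496 = 36528.
4·36528 − 3·1040 = 142992.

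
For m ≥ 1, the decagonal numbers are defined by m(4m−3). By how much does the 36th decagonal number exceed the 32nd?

36·(4·36 − 3) = 5076 and 32·(4·32 − 3) = 4000.
Difference: 5076 − 4000 = 1076.

1076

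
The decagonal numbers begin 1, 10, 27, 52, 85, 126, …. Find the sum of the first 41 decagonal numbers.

92701

Σ i(4i−3) = 4Σi² − 3Σi over i = 1..41.
Σi = 861 and Σi² = 23821.
4·23821 − 3·861 = 92701.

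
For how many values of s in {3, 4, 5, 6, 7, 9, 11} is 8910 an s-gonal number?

1

s = 3: P(3, 132) = 8778 and P(3, 133) = 8911; 8910 is not s-gonal.
s = 4: P(4, 94) = 8836 and P(4, 95) = 9025; 8910 is not s-gonal.
s = 5: P(5, 77) = 8855 and P(5, 78) = 9087; 8910 is not s-gonal.
s = 6: P(6, 66) = 8646 and P(6, 67) = 8911; 8910 is not s-gonal.
s = 7: P(7, 60) = 8910. ✓
s = 9: P(9, 50) = 8625 and P(9, 51) = 8976; 8910 is not s-gonal.
s = 11: P(11, 44) = 8558 and P(11, 45) = 8955; 8910 is not s-gonal.
Hits: s ∈ {7} → 1.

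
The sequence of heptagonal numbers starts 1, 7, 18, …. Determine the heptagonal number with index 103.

The 103rd heptagonal number is n(5n−3)/2 with n = 103.
103·(5·103 − 3)/2 = 103·512/2 = 103·256 = 26368.

26368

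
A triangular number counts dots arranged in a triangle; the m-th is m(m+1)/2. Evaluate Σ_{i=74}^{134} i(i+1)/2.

342515

Σ i(i+1)/2 = (Σi² + Σi) / 2 over i = 74..134.
Σi = 9045 − 2701 = 6344 and Σi² = 811035 − 132349 = 678686.
(1·678686 + 1·6344) / 2 = 685030/2 = 342515.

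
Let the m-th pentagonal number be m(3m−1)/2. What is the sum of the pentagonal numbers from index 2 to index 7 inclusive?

Σ i(3i−1)/2 = (3Σi² − Σi) / 2 over i = 2..7.
Σi = 28 − 1 = 27 and Σi² = 140 − 1 = 139.
(3·139 − 1·27) / 2 = 390/2 = 195.

195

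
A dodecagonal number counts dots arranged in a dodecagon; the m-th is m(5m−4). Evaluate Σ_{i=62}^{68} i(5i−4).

Σ i(5i−4) = 5Σi² − 4Σi over i = 62..68.
Σi = 2346 − 1891 = 455 and Σi² = 107134 − 77531 = 29603.
5·29603 − 4·455 = 146195.

146195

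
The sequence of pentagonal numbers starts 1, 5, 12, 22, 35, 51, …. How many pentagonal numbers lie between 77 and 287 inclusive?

7

The n-th pentagonal number is n(3n−1)/2.
Smallest index with value ≥ 77: n = 8 (giving 92).
Largest index with value ≤ 287: n = 14 (giving 287).
Indices 8 through 14: 7 terms.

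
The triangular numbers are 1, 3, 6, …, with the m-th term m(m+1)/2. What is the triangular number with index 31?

496

The 31st triangular number is n(n+1)/2 with n = 31.
31·32/2 = 992/2 = 496.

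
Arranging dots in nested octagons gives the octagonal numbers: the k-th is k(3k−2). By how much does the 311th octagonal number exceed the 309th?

311·(3·311 − 2) = 289541 and 309·(3·309 − 2) = 285825.
Difference: 289541 − 285825 = 3716.

3716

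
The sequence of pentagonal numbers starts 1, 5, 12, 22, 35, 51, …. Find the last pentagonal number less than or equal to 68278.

Solve n(3n−1)/2 ≤ 68278 for integer n.
n = 213 gives 67947 ≤ 68278, while n = 214 gives 68587 > 68278; so the answer is 67947.

67947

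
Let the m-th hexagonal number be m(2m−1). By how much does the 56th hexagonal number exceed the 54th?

438

56·(2·56 − 1) = 6216 and 54·(2·54 − 1) = 5778.
Difference: 6216 − 5778 = 438.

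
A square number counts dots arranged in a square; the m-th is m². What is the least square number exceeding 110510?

Solve n² > 110510 for integer n.
The largest n with value ≤ 110510 is 332 (since 110224 ≤ 110510 < 110889), so the first above is n = 333, value 110889.

110889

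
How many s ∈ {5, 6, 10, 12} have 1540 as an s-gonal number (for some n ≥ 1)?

2

s = 5: P(5, 32) = 1520 and P(5, 33) = 1617; 1540 is not s-gonal.
s = 6: P(6, 28) = 1540. ✓
s = 10: P(10, 20) = 1540. ✓
s = 12: P(12, 17) = 1377 and P(12, 18) = 1548; 1540 is not s-gonal.
Hits: s ∈ {6, 10} → 2.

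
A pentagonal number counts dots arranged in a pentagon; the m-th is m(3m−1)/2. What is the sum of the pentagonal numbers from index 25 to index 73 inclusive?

189973

Σ i(3i−1)/2 = (3Σi² − Σi) / 2 over i = 25..73.
Σi = 2701 − 300 = 2401 and Σi² = 132349 − 4900 = 127449.
(3·127449 − 1·2401) / 2 = 379946/2 = 189973.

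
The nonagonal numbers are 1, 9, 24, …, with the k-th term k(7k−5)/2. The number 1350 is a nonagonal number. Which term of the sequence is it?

Set n(7n−5)/2 = 1350, giving 7n² − 5n − 2700 = 0.
The discriminant is 25 + 56·1350 = 75625, and √75625 = 275.
So n = (5 + 275) / 14 = 280/14 = 20.

20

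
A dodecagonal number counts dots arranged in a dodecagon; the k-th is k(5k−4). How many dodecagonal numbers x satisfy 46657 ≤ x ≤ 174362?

The n-th dodecagonal number is n(5n−4).
Smallest index with value ≥ 46657: n = 97 (giving 46657).
Largest index with value ≤ 174362: n = 187 (giving 174097).
Indices 97 through 187: 91 terms.

91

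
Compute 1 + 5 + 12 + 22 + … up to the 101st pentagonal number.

Σ i(3i−1)/2 = (3Σi² − Σi) / 2 over i = 1..101.
Σi = 5151 and Σi² = 348551.
(3·348551 − 1·5151) / 2 = 1040502/2 = 520251.

520251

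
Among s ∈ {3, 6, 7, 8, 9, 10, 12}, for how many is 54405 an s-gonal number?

s = 3: P(3, 329) = 54285 and P(3, 330) = 54615; 54405 is not s-gonal.
s = 6: P(6, 165) = 54285 and P(6, 166) = 54946; 54405 is not s-gonal.
s = 7: P(7, 147) = 53802 and P(7, 148) = 54538; 54405 is not s-gonal.
s = 8: P(8, 135) = 54405. ✓
s = 9: P(9, 125) = 54375 and P(9, 126) = 55251; 54405 is not s-gonal.
s = 10: P(10, 117) = 54405. ✓
s = 12: P(12, 104) = 53664 and P(12, 105) = 54705; 54405 is not s-gonal.
Hits: s ∈ {8, 10} → 2.

2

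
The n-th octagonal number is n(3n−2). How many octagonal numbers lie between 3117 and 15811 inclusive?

The n-th octagonal number is n(3n−2).
Smallest index with value ≥ 3117: n = 33 (giving 3201).
Largest index with value ≤ 15811: n = 72 (giving 15408).
Indices 33 through 72: 40 terms.

40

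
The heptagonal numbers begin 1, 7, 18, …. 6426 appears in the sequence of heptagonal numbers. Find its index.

51

Set n(5n−3)/2 = 6426, giving 5n² − 3n − 12852 = 0.
The discriminant is 9 + 40·6426 = 257049, and √257049 = 507.
So n = (3 + 507) / 10 = 510/10 = 51.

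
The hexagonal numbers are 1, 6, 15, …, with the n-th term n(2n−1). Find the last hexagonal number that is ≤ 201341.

Solve n(2n−1) ≤ 201341 for integer n.
n = 317 gives 200661 ≤ 201341, while n = 318 gives 201930 > 201341; so the answer is 200661.

200661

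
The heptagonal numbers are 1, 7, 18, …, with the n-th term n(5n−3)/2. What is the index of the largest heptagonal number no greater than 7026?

Solve n(5n−3)/2 ≤ 7026 for integer n.
n = 53 gives 6943 ≤ 7026, while n = 54 gives 7209 > 7026; so the answer is index 53.

53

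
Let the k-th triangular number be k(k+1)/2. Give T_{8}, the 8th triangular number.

The 8th triangular number is n(n+1)/2 with n = 8.
8·9/2 = 72/2 = 36.

36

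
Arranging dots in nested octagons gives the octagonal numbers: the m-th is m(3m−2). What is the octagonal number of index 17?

833

The 17th octagonal number is n(3n−2) with n = 17.
17·(3·17 − 2) = 17·49 = 833.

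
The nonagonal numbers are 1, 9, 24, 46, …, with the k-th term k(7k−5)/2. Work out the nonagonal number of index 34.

34·(7·34 − 5)/2 = 34·233/2 = 3961.

3961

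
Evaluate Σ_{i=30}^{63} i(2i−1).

151997

Σ i(2i−1) = 2Σi² − Σi over i = 30..63.
Σi = 2016 − 435 = 1581 and Σi² = 85344 − 8555 = 76789.
2·76789 − 1·1581 = 151997.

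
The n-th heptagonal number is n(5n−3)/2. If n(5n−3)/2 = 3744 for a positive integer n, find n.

Set n(5n−3)/2 = 3744, giving 5n² − 3n − 7488 = 0.
The discriminant is 9 + 40·3744 = 149769, and √149769 = 387.
So n = (3 + 387) / 10 = 390/10 = 39.
Check: 39·(5·39 − 3)/2 = 3744. ✓

39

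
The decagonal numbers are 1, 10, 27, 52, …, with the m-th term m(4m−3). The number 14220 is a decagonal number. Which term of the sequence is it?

60

Set n(4n−3) = 14220, giving 4n² − 3n − 14220 = 0.
The discriminant is 9 + 16·14220 = 227529, and √227529 = 477.
So n = (3 + 477) / 8 = 480/8 = 60.
Check: 60·(4·60 − 3) = 14220. ✓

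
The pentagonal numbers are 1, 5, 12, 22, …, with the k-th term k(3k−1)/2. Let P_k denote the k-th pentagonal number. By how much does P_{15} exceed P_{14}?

Consecutive pentagonal numbers differ by 3n − 2: here 3·15 − 2 = 43.

43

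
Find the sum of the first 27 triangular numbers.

Σ i(i+1)/2 = (Σi² + Σi) / 2 over i = 1..27.
Σi = 378 and Σi² = 6930.
(1·6930 + 1·378) / 2 = 7308/2 = 3654.

3654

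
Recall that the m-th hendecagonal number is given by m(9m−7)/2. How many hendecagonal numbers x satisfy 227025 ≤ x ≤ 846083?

The n-th hendecagonal number is n(9n−7)/2.
Smallest index with value ≥ 227025: n = 225 (giving 227025).
Largest index with value ≤ 846083: n = 434 (giving 846083).
Indices 225 through 434: 210 terms.

210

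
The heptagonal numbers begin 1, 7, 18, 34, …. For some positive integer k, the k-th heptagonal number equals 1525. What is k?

25

Set n(5n−3)/2 = 1525, giving 5n² − 3n − 3050 = 0.
The discriminant is 9 + 40·1525 = 61009, and √61009 = 247.
So n = (3 + 247) / 10 = 250/10 = 25.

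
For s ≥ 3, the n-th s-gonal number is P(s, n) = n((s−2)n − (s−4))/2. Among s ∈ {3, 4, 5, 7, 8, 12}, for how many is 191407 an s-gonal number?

s = 3: P(3, 618) = 191271 and P(3, 619) = 191890; 191407 is not s-gonal.
s = 4: P(4, 437) = 190969 and P(4, 438) = 191844; 191407 is not s-gonal.
s = 5: P(5, 357) = 190995 and P(5, 358) = 192067; 191407 is not s-gonal.
s = 7: P(7, 277) = 191407. ✓
s = 8: P(8, 252) = 190008 and P(8, 253) = 191521; 191407 is not s-gonal.
s = 12: P(12, 196) = 191296 and P(12, 197) = 193257; 191407 is not s-gonal.
Hits: s ∈ {7} → 1.

1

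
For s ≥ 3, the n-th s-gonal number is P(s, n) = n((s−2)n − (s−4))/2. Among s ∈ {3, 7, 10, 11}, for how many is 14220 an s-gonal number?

s = 3: P(3, 168) = 14196 and P(3, 169) = 14365; 14220 is not s-gonal.
s = 7: P(7, 75) = 13950 and P(7, 76) = 14326; 14220 is not s-gonal.
s = 10: P(10, 60) = 14220. ✓
s = 11: P(11, 56) = 13916 and P(11, 57) = 14421; 14220 is not s-gonal.
Hits: s ∈ {10} → 1.

1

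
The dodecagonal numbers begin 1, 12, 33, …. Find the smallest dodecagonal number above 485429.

485472

Solve n(5n−4) > 485429 for integer n.
The largest n with value ≤ 485429 is 311 (since 482361 ≤ 485429 < 485472), so the first above is n = 312, value 485472.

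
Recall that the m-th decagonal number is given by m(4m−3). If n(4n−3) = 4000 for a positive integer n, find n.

Set n(4n−3) = 4000, giving 4n² − 3n − 4000 = 0.
The discriminant is 9 + 16·4000 = 64009, and √64009 = 253.
So n = (3 + 253) / 8 = 256/8 = 32.

32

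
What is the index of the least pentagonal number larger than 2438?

Solve n(3n−1)/2 > 2438 for integer n.
The largest n with value ≤ 2438 is 40 (since 2380 ≤ 2438 < 2501), so the first above is n = 41, value 2501.

41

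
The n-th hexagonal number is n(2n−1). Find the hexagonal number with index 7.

91

The 7th hexagonal number is n(2n−1) with n = 7.
7·(2·7 − 1) = 7·13 = 91.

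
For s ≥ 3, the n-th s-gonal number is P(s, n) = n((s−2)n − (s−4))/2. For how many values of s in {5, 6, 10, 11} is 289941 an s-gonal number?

s = 5: P(5, 439) = 288862 and P(5, 440) = 290180; 289941 is not s-gonal.
s = 6: P(6, 381) = 289941. ✓
s = 10: P(10, 269) = 288637 and P(10, 270) = 290790; 289941 is not s-gonal.
s = 11: P(11, 254) = 289433 and P(11, 255) = 291720; 289941 is not s-gonal.
Hits: s ∈ {6} → 1.

1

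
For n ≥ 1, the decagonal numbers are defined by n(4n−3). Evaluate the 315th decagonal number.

The 315th decagonal number is n(4n−3) with n = 315.
315·(4·315 − 3) = 315·1257 = 395955.

395955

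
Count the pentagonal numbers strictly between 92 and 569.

The n-th pentagonal number is n(3n−1)/2.
Smallest index with value > 92: n = 9 (giving 117).
Largest index with value < 569: n = 19 (giving 532).
Indices 9 through 19: 11 terms.

11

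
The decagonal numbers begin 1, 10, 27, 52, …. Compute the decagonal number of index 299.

The 299th decagonal number is n(4n−3) with n = 299.
299·(4·299 − 3) = 299·1193 = 356707.

356707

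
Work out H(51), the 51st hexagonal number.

5151

51·(2·51 − 1) = 51·101 = 5151.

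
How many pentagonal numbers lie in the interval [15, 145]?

The n-th pentagonal number is n(3n−1)/2.
Smallest index with value ≥ 15: n = 4 (giving 22).
Largest index with value ≤ 145: n = 10 (giving 145).
Indices 4 through 10: 7 terms.

7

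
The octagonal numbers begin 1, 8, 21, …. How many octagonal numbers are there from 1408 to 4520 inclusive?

18

The n-th octagonal number is n(3n−2).
Smallest index with value ≥ 1408: n = 22 (giving 1408).
Largest index with value ≤ 4520: n = 39 (giving 4485).
Indices 22 through 39: 18 terms.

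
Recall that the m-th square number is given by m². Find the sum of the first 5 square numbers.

Σ_{i=1}^{5} i² = 5·6·11/6 = 55.

55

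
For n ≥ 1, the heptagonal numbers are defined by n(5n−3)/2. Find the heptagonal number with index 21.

21·(5·21 − 3)/2 = 21·102/2 = 21·51 = 1071.

1071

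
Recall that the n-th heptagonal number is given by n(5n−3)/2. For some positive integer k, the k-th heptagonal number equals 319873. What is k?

Set n(5n−3)/2 = 319873, giving 5n² − 3n − 639746 = 0.
The discriminant is 9 + 40·319873 = 12794929, and √12794929 = 3577.
So n = (3 + 3577) / 10 = 3580/10 = 358.

358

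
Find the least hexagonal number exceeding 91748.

Solve n(2n−1) > 91748 for integer n.
The largest n with value ≤ 91748 is 214 (since 91378 ≤ 91748 < 92235), so the first above is n = 215, value 92235.

92235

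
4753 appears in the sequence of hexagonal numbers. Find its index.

Set n(2n−1) = 4753, giving 2n² − n − 4753 = 0.
The discriminant is 1 + 8·4753 = 38025, and √38025 = 195.
So n = (1 + 195) / 4 = 196/4 = 49.

49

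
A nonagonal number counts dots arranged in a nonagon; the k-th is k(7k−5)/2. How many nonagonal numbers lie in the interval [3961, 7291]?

The n-th nonagonal number is n(7n−5)/2.
Smallest index with value ≥ 3961: n = 34 (giving 3961).
Largest index with value ≤ 7291: n = 46 (giving 7291).
Indices 34 through 46: 13 terms.

13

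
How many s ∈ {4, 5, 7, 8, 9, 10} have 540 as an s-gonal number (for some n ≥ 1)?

2

s = 4: P(4, 23) = 529 and P(4, 24) = 576; 540 is not s-gonal.
s = 5: P(5, 19) = 532 and P(5, 20) = 590; 540 is not s-gonal.
s = 7: P(7, 15) = 540. ✓
s = 8: P(8, 13) = 481 and P(8, 14) = 560; 540 is not s-gonal.
s = 9: P(9, 12) = 474 and P(9, 13) = 559; 540 is not s-gonal.
s = 10: P(10, 12) = 540. ✓
Hits: s ∈ {7, 10} → 2.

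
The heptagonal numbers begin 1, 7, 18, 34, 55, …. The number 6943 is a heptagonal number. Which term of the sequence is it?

Set n(5n−3)/2 = 6943, giving 5n² − 3n − 13886 = 0.
The discriminant is 9 + 40·6943 = 277729, and √277729 = 527.
So n = (3 + 527) / 10 = 530/10 = 53.

53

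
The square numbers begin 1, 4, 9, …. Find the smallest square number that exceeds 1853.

Solve n² > 1853 for integer n.
The largest n with value ≤ 1853 is 43 (since 1849 ≤ 1853 < 1936), so the first above is n = 44, value 1936.

1936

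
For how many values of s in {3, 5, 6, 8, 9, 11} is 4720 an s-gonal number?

1

s = 3: P(3, 96) = 4656 and P(3, 97) = 4753; 4720 is not s-gonal.
s = 5: P(5, 56) = 4676 and P(5, 57) = 4845; 4720 is not s-gonal.
s = 6: P(6, 48) = 4560 and P(6, 49) = 4753; 4720 is not s-gonal.
s = 8: P(8, 40) = 4720. ✓
s = 9: P(9, 37) = 4699 and P(9, 38) = 4959; 4720 is not s-gonal.
s = 11: P(11, 32) = 4496 and P(11, 33) = 4785; 4720 is not s-gonal.
Hits: s ∈ {8} → 1.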